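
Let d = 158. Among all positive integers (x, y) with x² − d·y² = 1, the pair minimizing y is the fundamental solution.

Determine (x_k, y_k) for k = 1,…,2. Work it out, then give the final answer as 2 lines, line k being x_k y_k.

7743 616
119908097 9539376

√158 → a₀=12, period (1,1,3,12,3,1,1,24); ℓ=8 even so k=7
i=0: a=12 ⇒ p=12, q=1
i=1: a=1 ⇒ p=13, q=1
…
i=3: a=3 ⇒ p=88, q=7
i=4: a=12 ⇒ p=1081, q=86
…
i=6: a=1 ⇒ p=4412, q=351
i=7: a=1 ⇒ p=7743, q=616
→ (7743, 616).  Check: 7743²=59954049, 158·616²=59954048, difference 1.
n=2: (7743,616)∘(7743,616) = (7743·7743+158·616·616, 7743·616+616·7743) = (119908097,9539376)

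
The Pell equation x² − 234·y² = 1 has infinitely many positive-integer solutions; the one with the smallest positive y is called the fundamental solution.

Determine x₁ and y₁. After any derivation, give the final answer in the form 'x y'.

√234 = [15; 3,2,1,2,1,2,3,30, …], period ℓ=8 (even) → k=7
a_0=15:  p_0=15·1+0=15,  q_0=15·0+1=1
…
a_4=2:  p_4=2·153+107=413,  q_4=2·10+7=27
a_5=1:  p_5=1·413+153=566,  q_5=1·27+10=37
a_6=2:  p_6=2·566+413=1545,  q_6=2·37+27=101
a_7=3:  p_7=3·1545+566=5201,  q_7=3·101+37=340
fundamental: x₁=5201, y₁=340  (since 27050401 − 234·115600 = 1)

5201 340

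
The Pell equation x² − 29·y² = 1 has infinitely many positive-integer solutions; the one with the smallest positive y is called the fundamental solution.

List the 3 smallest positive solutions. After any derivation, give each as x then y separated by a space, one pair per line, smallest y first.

[5; 2,1,1,2,10] for √29; ℓ=5 ⇒ convergent index 9
step 0: (5, 1)  from 5·(1,0) + (0,1)
step 1: (11, 2)  from 2·(5,1) + (1,0)
…
step 4: (70, 13)  from 2·(27,5) + (16,3)
…
step 6: (1524, 283)  from 2·(727,135) + (70,13)
…
step 8: (3775, 701)  from 1·(2251,418) + (1524,283)
step 9: (9801, 1820)  from 2·(3775,701) + (2251,418)
(x₁, y₁) = (9801, 1820);  9801² − 29·1820² = 1 ✓
n=2: (9801,1820)∘(9801,1820) = (9801·9801+29·1820·1820, 9801·1820+1820·9801) = (192119201,35675640)
n=3: (192119201,35675640)∘(9801,1820) = (9801·192119201+29·1820·35675640, 9801·35675640+1820·192119201) = (3765920568201,699313893460)

9801 1820
192119201 35675640
3765920568201 699313893460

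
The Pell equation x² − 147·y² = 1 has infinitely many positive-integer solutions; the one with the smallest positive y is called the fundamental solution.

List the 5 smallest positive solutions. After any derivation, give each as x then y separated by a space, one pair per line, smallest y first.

[12; 8,24] for √147; ℓ=2 ⇒ convergent index 1
k=0  a_k=12  p_k/q_k = 12/1
k=1  a_k=8  p_k/q_k = 97/8
(x₁, y₁) = (97, 8);  97² − 147·8² = 1 ✓
(x_2, y_2) = (97·97 + 147·8·8, 97·8 + 8·97) = (18817, 1552)
(x_3, y_3) = (97·18817 + 147·8·1552, 97·1552 + 8·18817) = (3650401, 301080)
(x_4, y_4) = (97·3650401 + 147·8·301080, 97·301080 + 8·3650401) = (708158977, 58407968)
(x_5, y_5) = (97·708158977 + 147·8·58407968, 97·58407968 + 8·708158977) = (137379191137, 11330844712)

97 8
18817 1552
3650401 301080
708158977 58407968
137379191137 11330844712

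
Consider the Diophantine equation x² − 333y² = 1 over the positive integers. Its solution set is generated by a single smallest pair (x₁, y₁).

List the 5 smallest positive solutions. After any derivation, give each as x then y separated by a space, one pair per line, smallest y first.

73 4
10657 584
1555849 85260
227143297 12447376
33161365513 1817231636

√333 = [18; 4,36, …], period ℓ=2 (even) → k=1
step 0: (18, 1)  from 18·(1,0) + (0,1)
step 1: (73, 4)  from 4·(18,1) + (1,0)
(x₁, y₁) = (73, 4);  73² − 333·4² = 1 ✓
k=2:  x_2 = 73·73+333·4·4 = 10657,  y_2 = 73·4+4·73 = 584
k=3:  x_3 = 73·10657+333·4·584 = 1555849,  y_3 = 73·584+4·10657 = 85260
k=4:  x_4 = 73·1555849+333·4·85260 = 227143297,  y_4 = 73·85260+4·1555849 = 12447376
k=5:  x_5 = 73·227143297+333·4·12447376 = 33161365513,  y_5 = 73·12447376+4·227143297 = 1817231636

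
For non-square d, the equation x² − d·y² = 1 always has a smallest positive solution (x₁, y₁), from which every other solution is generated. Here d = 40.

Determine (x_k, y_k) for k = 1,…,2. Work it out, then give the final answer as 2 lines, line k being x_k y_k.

√40 = [6; 3,12, …], period ℓ=2 (even) → k=1
a_0=6:  p_0=6·1+0=6,  q_0=6·0+1=1
a_1=3:  p_1=3·6+1=19,  q_1=3·1+0=3
(x₁, y₁) = (19, 3);  19² − 40·3² = 1 ✓
n=2: (19,3)∘(19,3) = (19·19+40·3·3, 19·3+3·19) = (721,114)

19 3
721 114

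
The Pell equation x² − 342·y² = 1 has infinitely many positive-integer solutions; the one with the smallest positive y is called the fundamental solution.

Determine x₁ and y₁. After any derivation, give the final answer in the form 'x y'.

[18; 2,36] for √342; ℓ=2 ⇒ convergent index 1
k=0  a_k=18  p_k/q_k = 18/1
k=1  a_k=2  p_k/q_k = 37/2
fundamental: x₁=37, y₁=2  (since 1369 − 342·4 = 1)

37 2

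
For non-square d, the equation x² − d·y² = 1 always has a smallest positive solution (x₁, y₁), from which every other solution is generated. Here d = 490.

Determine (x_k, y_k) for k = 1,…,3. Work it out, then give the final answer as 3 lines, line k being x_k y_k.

1039681 46968
2161873163521 97663474416
4495316905044313921 203077717488555624

d=490: √d = [22; 7,2,1,4,4,4,1,2,7,44] (ℓ=10, even), read p_9/q_9
i=0: a=22 ⇒ p=22, q=1
i=1: a=7 ⇒ p=155, q=7
…
i=3: a=1 ⇒ p=487, q=22
i=4: a=4 ⇒ p=2280, q=103
…
i=7: a=1 ⇒ p=50315, q=2273
i=8: a=2 ⇒ p=141338, q=6385
i=9: a=7 ⇒ p=1039681, q=46968
fundamental: x₁=1039681, y₁=46968  (since 1080936581761 − 490·2205993024 = 1)
n=2: (1039681,46968)∘(1039681,46968) = (1039681·1039681+490·46968·46968, 1039681·46968+46968·1039681) = (2161873163521,97663474416)
n=3: (2161873163521,97663474416)∘(1039681,46968) = (1039681·2161873163521+490·46968·97663474416, 1039681·97663474416+46968·2161873163521) = (4495316905044313921,203077717488555624)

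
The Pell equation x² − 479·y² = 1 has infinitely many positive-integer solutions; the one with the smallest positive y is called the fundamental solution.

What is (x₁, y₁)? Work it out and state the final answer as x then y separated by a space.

√479 = [21; 1,7,1,3,2,21,2,3,1,7,1,42, …], period ℓ=12 (even) → k=11
step 0: (21, 1)  from 21·(1,0) + (0,1)
step 1: (22, 1)  from 1·(21,1) + (1,0)
step 2: (175, 8)  from 7·(22,1) + (21,1)
…
step 4: (766, 35)  from 3·(197,9) + (175,8)
…
step 6: (37075, 1694)  from 21·(1729,79) + (766,35)
step 7: (75879, 3467)  from 2·(37075,1694) + (1729,79)
step 8: (264712, 12095)  from 3·(75879,3467) + (37075,1694)
step 9: (340591, 15562)  from 1·(264712,12095) + (75879,3467)
step 10: (2648849, 121029)  from 7·(340591,15562) + (264712,12095)
step 11: (2989440, 136591)  from 1·(2648849,121029) + (340591,15562)
→ (2989440, 136591).  Check: 2989440²=8936751513600, 479·136591²=8936751513599, difference 1.

2989440 136591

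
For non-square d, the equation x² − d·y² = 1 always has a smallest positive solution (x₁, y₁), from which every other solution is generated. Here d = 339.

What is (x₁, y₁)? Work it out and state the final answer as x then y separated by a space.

97970 5321

[18; 2,2,2,1,17,1,2,2,2,36] for √339; ℓ=10 ⇒ convergent index 9
k=0  a_k=18  p_k/q_k = 18/1
…
k=2  a_k=2  p_k/q_k = 92/5
k=3  a_k=2  p_k/q_k = 221/12
…
k=5  a_k=17  p_k/q_k = 5542/301
k=6  a_k=1  p_k/q_k = 5855/318
…
k=8  a_k=2  p_k/q_k = 40359/2192
k=9  a_k=2  p_k/q_k = 97970/5321
(x₁, y₁) = (97970, 5321);  97970² − 339·5321² = 1 ✓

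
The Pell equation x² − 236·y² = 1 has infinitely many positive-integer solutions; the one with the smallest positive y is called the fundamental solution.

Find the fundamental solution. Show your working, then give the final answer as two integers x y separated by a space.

√236 → a₀=15, period (2,1,3,5,1,6,1,5,3,1,2,30); ℓ=12 even so k=11
k=0  a_k=15  p_k/q_k = 15/1
…
k=3  a_k=3  p_k/q_k = 169/11
…
k=5  a_k=1  p_k/q_k = 1060/69
…
k=8  a_k=5  p_k/q_k = 48806/3177
…
k=10  a_k=1  p_k/q_k = 203535/13249
k=11  a_k=2  p_k/q_k = 561799/36570
(x₁, y₁) = (561799, 36570);  561799² − 236·36570² = 1 ✓

561799 36570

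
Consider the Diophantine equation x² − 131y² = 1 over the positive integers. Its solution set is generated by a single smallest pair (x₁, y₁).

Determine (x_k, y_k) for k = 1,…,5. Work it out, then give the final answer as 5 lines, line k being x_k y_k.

10610 927
225144199 19670940
4777559892170 417417345873
101379820686703201 8857596059754120
2151279790194282033050 187958187970565080527

√131 → a₀=11, period (2,4,11,4,2,22); ℓ=6 even so k=5
k=0  a_k=11  p_k/q_k = 11/1
…
k=4  a_k=4  p_k/q_k = 4727/413
k=5  a_k=2  p_k/q_k = 10610/927
→ (10610, 927).  Check: 10610²=112572100, 131·927²=112572099, difference 1.
n=2: (10610,927)∘(10610,927) = (10610·10610+131·927·927, 10610·927+927·10610) = (225144199,19670940)
n=3: (225144199,19670940)∘(10610,927) = (10610·225144199+131·927·19670940, 10610·19670940+927·225144199) = (4777559892170,417417345873)
n=4: (4777559892170,417417345873)∘(10610,927) = (10610·4777559892170+131·927·417417345873, 10610·417417345873+927·4777559892170) = (101379820686703201,8857596059754120)
n=5: (101379820686703201,8857596059754120)∘(10610,927) = (10610·101379820686703201+131·927·8857596059754120, 10610·8857596059754120+927·101379820686703201) = (2151279790194282033050,187958187970565080527)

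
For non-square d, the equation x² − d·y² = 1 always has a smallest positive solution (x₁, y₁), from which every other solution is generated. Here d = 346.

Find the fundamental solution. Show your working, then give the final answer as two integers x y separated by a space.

17299 930

d=346: √d = [18; 1,1,1,1,36] (ℓ=5, odd), read p_9/q_9
k=0  a_k=18  p_k/q_k = 18/1
…
k=5  a_k=36  p_k/q_k = 3404/183
…
k=7  a_k=1  p_k/q_k = 6901/371
k=8  a_k=1  p_k/q_k = 10398/559
k=9  a_k=1  p_k/q_k = 17299/930
fundamental: x₁=17299, y₁=930  (since 299255401 − 346·864900 = 1)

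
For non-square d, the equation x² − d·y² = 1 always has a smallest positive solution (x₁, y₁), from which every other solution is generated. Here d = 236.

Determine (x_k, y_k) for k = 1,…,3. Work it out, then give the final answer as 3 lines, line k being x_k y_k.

561799 36570
631236232801 41089978860
709255768702176199 46168618067101710

d=236: √d = [15; 2,1,3,5,1,6,1,5,3,1,2,30] (ℓ=12, even), read p_11/q_11
a_0=15:  p_0=15·1+0=15,  q_0=15·0+1=1
…
a_2=1:  p_2=1·31+15=46,  q_2=1·2+1=3
…
a_10=1:  p_10=1·154729+48806=203535,  q_10=1·10072+3177=13249
a_11=2:  p_11=2·203535+154729=561799,  q_11=2·13249+10072=36570
fundamental: x₁=561799, y₁=36570  (since 315618116401 − 236·1337364900 = 1)
n=2: (561799,36570)∘(561799,36570) = (561799·561799+236·36570·36570, 561799·36570+36570·561799) = (631236232801,41089978860)
n=3: (631236232801,41089978860)∘(561799,36570) = (561799·631236232801+236·36570·41089978860, 561799·41089978860+36570·631236232801) = (709255768702176199,46168618067101710)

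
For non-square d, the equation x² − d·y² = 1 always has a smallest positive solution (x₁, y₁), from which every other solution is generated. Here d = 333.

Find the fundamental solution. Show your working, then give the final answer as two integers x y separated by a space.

73 4

[18; 4,36] for √333; ℓ=2 ⇒ convergent index 1
step 0: (18, 1)  from 18·(1,0) + (0,1)
step 1: (73, 4)  from 4·(18,1) + (1,0)
fundamental: x₁=73, y₁=4  (since 5329 − 333·16 = 1)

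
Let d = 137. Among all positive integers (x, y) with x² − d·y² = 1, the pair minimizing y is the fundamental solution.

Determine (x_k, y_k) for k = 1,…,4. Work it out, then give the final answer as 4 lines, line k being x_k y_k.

[11; 1,2,2,1,1,2,2,1,22] for √137; ℓ=9 ⇒ convergent index 17
step 0: (11, 1)  from 11·(1,0) + (0,1)
step 1: (12, 1)  from 1·(11,1) + (1,0)
step 2: (35, 3)  from 2·(12,1) + (11,1)
…
step 4: (117, 10)  from 1·(82,7) + (35,3)
…
step 6: (515, 44)  from 2·(199,17) + (117,10)
step 7: (1229, 105)  from 2·(515,44) + (199,17)
step 8: (1744, 149)  from 1·(1229,105) + (515,44)
step 9: (39597, 3383)  from 22·(1744,149) + (1229,105)
step 10: (41341, 3532)  from 1·(39597,3383) + (1744,149)
step 11: (122279, 10447)  from 2·(41341,3532) + (39597,3383)
step 12: (285899, 24426)  from 2·(122279,10447) + (41341,3532)
step 13: (408178, 34873)  from 1·(285899,24426) + (122279,10447)
step 14: (694077, 59299)  from 1·(408178,34873) + (285899,24426)
…
step 16: (4286741, 366241)  from 2·(1796332,153471) + (694077,59299)
step 17: (6083073, 519712)  from 1·(4286741,366241) + (1796332,153471)
→ (6083073, 519712).  Check: 6083073²=37003777123329, 137·519712²=37003777123328, difference 1.
(6083073+519712√137)^2 = 74007554246657 + 6322892069952√137
(6083073+519712√137)^3 = 900386710067742990849 + 76925228065277725280√137
(6083073+519712√137)^4 = 10954236171143757109591351297 + 935883555725460013412300928√137

6083073 519712
74007554246657 6322892069952
900386710067742990849 76925228065277725280
10954236171143757109591351297 935883555725460013412300928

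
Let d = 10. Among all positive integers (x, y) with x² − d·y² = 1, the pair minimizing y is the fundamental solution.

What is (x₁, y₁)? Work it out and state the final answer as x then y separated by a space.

[3; 6] for √10; ℓ=1 ⇒ convergent index 1
k=0  a_k=3  p_k/q_k = 3/1
k=1  a_k=6  p_k/q_k = 19/6
→ (19, 6).  Check: 19²=361, 10·6²=360, difference 1.

19 6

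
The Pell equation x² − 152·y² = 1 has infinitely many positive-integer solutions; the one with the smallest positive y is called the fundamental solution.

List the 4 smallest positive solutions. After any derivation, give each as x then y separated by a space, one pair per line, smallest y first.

√152 → a₀=12, period (3,24); ℓ=2 even so k=1
a_0=12:  p_0=12·1+0=12,  q_0=12·0+1=1
a_1=3:  p_1=3·12+1=37,  q_1=3·1+0=3
→ (37, 3).  Check: 37²=1369, 152·3²=1368, difference 1.
(37+3√152)^2 = 2737 + 222√152
(37+3√152)^3 = 202501 + 16425√152
(37+3√152)^4 = 14982337 + 1215228√152

37 3
2737 222
202501 16425
14982337 1215228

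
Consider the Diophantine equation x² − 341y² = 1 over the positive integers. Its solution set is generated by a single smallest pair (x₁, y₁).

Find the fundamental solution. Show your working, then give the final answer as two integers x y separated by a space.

[18; 2,6,1,8,2,…,6,2,36] for √341; ℓ=14 ⇒ convergent index 13
k=0  a_k=18  p_k/q_k = 18/1
…
k=3  a_k=1  p_k/q_k = 277/15
…
k=6  a_k=1  p_k/q_k = 7645/414
…
k=8  a_k=1  p_k/q_k = 28124/1523
…
k=11  a_k=1  p_k/q_k = 718667/38918
k=12  a_k=6  p_k/q_k = 4953942/268271
k=13  a_k=2  p_k/q_k = 10626551/575460
fundamental: x₁=10626551, y₁=575460  (since 112923586155601 − 341·331154211600 = 1)

10626551 575460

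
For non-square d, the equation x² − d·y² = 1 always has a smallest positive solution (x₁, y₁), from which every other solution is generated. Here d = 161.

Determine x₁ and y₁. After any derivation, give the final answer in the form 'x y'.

[12; 1,2,4,1,2,1,4,2,1,24] for √161; ℓ=10 ⇒ convergent index 9
step 0: (12, 1)  from 12·(1,0) + (0,1)
step 1: (13, 1)  from 1·(12,1) + (1,0)
…
step 4: (203, 16)  from 1·(165,13) + (38,3)
step 5: (571, 45)  from 2·(203,16) + (165,13)
…
step 8: (8108, 639)  from 2·(3667,289) + (774,61)
step 9: (11775, 928)  from 1·(8108,639) + (3667,289)
(x₁, y₁) = (11775, 928);  11775² − 161·928² = 1 ✓

11775 928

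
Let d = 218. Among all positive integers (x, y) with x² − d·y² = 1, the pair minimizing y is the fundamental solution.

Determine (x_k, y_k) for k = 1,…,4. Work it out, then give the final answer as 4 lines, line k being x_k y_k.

[14; 1,3,3,1,28] for √218; ℓ=5 ⇒ convergent index 9
k=0  a_k=14  p_k/q_k = 14/1
…
k=3  a_k=3  p_k/q_k = 192/13
…
k=6  a_k=1  p_k/q_k = 7471/506
k=7  a_k=3  p_k/q_k = 29633/2007
k=8  a_k=3  p_k/q_k = 96370/6527
k=9  a_k=1  p_k/q_k = 126003/8534
fundamental: x₁=126003, y₁=8534  (since 15876756009 − 218·72829156 = 1)
(x_2, y_2) = (126003·126003 + 218·8534·8534, 126003·8534 + 8534·126003) = (31753512017, 2150619204)
(x_3, y_3) = (126003·31753512017 + 218·8534·2150619204, 126003·2150619204 + 8534·31753512017) = (8002075549230099, 541968943114690)
(x_4, y_4) = (126003·8002075549230099 + 218·8534·541968943114690, 126003·541968943114690 + 8534·8002075549230099) = (2016571050827526816577, 136579425476409948936)

126003 8534
31753512017 2150619204
8002075549230099 541968943114690
2016571050827526816577 136579425476409948936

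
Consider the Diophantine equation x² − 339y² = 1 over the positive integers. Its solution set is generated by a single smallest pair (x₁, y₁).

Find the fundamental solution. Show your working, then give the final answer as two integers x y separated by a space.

97970 5321

√339 → a₀=18, period (2,2,2,1,17,1,2,2,2,36); ℓ=10 even so k=9
k=0  a_k=18  p_k/q_k = 18/1
k=1  a_k=2  p_k/q_k = 37/2
…
k=6  a_k=1  p_k/q_k = 5855/318
k=7  a_k=2  p_k/q_k = 17252/937
k=8  a_k=2  p_k/q_k = 40359/2192
k=9  a_k=2  p_k/q_k = 97970/5321
fundamental: x₁=97970, y₁=5321  (since 9598120900 − 339·28313041 = 1)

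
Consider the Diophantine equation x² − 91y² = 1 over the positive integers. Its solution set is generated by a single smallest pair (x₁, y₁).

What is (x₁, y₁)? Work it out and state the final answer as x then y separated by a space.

1574 165

√91 = [9; 1,1,5,1,5,1,1,18, …], period ℓ=8 (even) → k=7
step 0: (9, 1)  from 9·(1,0) + (0,1)
step 1: (10, 1)  from 1·(9,1) + (1,0)
…
step 3: (105, 11)  from 5·(19,2) + (10,1)
step 4: (124, 13)  from 1·(105,11) + (19,2)
step 5: (725, 76)  from 5·(124,13) + (105,11)
step 6: (849, 89)  from 1·(725,76) + (124,13)
step 7: (1574, 165)  from 1·(849,89) + (725,76)
(x₁, y₁) = (1574, 165);  1574² − 91·165² = 1 ✓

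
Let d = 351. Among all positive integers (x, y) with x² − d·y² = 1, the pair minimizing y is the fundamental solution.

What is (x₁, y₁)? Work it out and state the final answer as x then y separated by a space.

62425 3332

√351 = [18; 1,2,1,3,2,2,2,3,1,2,1,36, …], period ℓ=12 (even) → k=11
i=0: a=18 ⇒ p=18, q=1
…
i=2: a=2 ⇒ p=56, q=3
i=3: a=1 ⇒ p=75, q=4
…
i=6: a=2 ⇒ p=1555, q=83
…
i=10: a=2 ⇒ p=45882, q=2449
i=11: a=1 ⇒ p=62425, q=3332
fundamental: x₁=62425, y₁=3332  (since 3896880625 − 351·11102224 = 1)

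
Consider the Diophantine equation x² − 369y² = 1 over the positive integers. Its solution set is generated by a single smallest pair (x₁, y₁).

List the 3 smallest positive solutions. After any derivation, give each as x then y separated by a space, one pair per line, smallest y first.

8396801 437120
141012534067201 7340819306240
2368108374136006451201 123278797782910239360

√369 = [19; 4,1,3,2,7,4,7,2,3,1,4,38, …], period ℓ=12 (even) → k=11
i=0: a=19 ⇒ p=19, q=1
…
i=3: a=3 ⇒ p=365, q=19
…
i=10: a=1 ⇒ p=1758061, q=91521
i=11: a=4 ⇒ p=8396801, q=437120
fundamental: x₁=8396801, y₁=437120  (since 70506267033601 − 369·191073894400 = 1)
(x_2, y_2) = (8396801·8396801 + 369·437120·437120, 8396801·437120 + 437120·8396801) = (141012534067201, 7340819306240)
(x_3, y_3) = (8396801·141012534067201 + 369·437120·7340819306240, 8396801·7340819306240 + 437120·141012534067201) = (2368108374136006451201, 123278797782910239360)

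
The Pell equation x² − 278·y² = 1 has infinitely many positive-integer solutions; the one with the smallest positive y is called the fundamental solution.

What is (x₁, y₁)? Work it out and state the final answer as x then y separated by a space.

2501 150

√278 → a₀=16, period (1,2,16,2,1,32); ℓ=6 even so k=5
a_0=16:  p_0=16·1+0=16,  q_0=16·0+1=1
…
a_2=2:  p_2=2·17+16=50,  q_2=2·1+1=3
…
a_4=2:  p_4=2·817+50=1684,  q_4=2·49+3=101
a_5=1:  p_5=1·1684+817=2501,  q_5=1·101+49=150
fundamental: x₁=2501, y₁=150  (since 6255001 − 278·22500 = 1)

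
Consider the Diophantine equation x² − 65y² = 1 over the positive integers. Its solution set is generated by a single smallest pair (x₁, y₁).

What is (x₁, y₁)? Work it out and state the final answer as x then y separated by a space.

d=65: √d = [8; 16] (ℓ=1, odd), read p_1/q_1
k=0  a_k=8  p_k/q_k = 8/1
k=1  a_k=16  p_k/q_k = 129/16
fundamental: x₁=129, y₁=16  (since 16641 − 65·256 = 1)

129 16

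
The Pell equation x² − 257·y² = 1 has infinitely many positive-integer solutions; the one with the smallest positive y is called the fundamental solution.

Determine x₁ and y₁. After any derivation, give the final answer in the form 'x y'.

513 32

√257 → a₀=16, period (32); ℓ=1 odd so k=1
k=0  a_k=16  p_k/q_k = 16/1
k=1  a_k=32  p_k/q_k = 513/32
(x₁, y₁) = (513, 32);  513² − 257·32² = 1 ✓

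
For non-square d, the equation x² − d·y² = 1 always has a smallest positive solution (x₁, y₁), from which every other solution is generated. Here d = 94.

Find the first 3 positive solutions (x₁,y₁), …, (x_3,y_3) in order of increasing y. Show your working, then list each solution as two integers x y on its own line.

2143295 221064
9187426914049 947610731760
39382732335491159615 4062018686654877336

[9; 1,2,3,1,1,…,2,1,18] for √94; ℓ=16 ⇒ convergent index 15
a_0=9:  p_0=9·1+0=9,  q_0=9·0+1=1
…
a_2=2:  p_2=2·10+9=29,  q_2=2·1+1=3
…
a_4=1:  p_4=1·97+29=126,  q_4=1·10+3=13
…
a_7=1:  p_7=1·1241+223=1464,  q_7=1·128+23=151
a_8=8:  p_8=8·1464+1241=12953,  q_8=8·151+128=1336
a_9=1:  p_9=1·12953+1464=14417,  q_9=1·1336+151=1487
a_10=5:  p_10=5·14417+12953=85038,  q_10=5·1487+1336=8771
…
a_13=3:  p_13=3·184493+99455=652934,  q_13=3·19029+10258=67345
a_14=2:  p_14=2·652934+184493=1490361,  q_14=2·67345+19029=153719
a_15=1:  p_15=1·1490361+652934=2143295,  q_15=1·153719+67345=221064
fundamental: x₁=2143295, y₁=221064  (since 4593713457025 − 94·48869292096 = 1)
n=2: (2143295,221064)∘(2143295,221064) = (2143295·2143295+94·221064·221064, 2143295·221064+221064·2143295) = (9187426914049,947610731760)
n=3: (9187426914049,947610731760)∘(2143295,221064) = (2143295·9187426914049+94·221064·947610731760, 2143295·947610731760+221064·9187426914049) = (39382732335491159615,4062018686654877336)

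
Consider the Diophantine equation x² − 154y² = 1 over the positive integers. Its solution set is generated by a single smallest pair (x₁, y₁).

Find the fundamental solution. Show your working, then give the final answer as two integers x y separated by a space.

21295 1716

d=154: √d = [12; 2,2,3,1,2,1,3,2,2,24] (ℓ=10, even), read p_9/q_9
k=0  a_k=12  p_k/q_k = 12/1
…
k=5  a_k=2  p_k/q_k = 757/61
…
k=8  a_k=2  p_k/q_k = 8724/703
k=9  a_k=2  p_k/q_k = 21295/1716
(x₁, y₁) = (21295, 1716);  21295² − 154·1716² = 1 ✓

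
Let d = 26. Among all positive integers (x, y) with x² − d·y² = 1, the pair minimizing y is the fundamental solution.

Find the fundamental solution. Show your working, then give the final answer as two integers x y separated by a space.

d=26: √d = [5; 10] (ℓ=1, odd), read p_1/q_1
a_0=5:  p_0=5·1+0=5,  q_0=5·0+1=1
a_1=10:  p_1=10·5+1=51,  q_1=10·1+0=10
→ (51, 10).  Check: 51²=2601, 26·10²=2600, difference 1.

51 10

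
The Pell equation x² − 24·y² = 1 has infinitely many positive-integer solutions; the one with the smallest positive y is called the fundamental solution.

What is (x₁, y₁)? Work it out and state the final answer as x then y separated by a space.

√24 → a₀=4, period (1,8); ℓ=2 even so k=1
step 0: (4, 1)  from 4·(1,0) + (0,1)
step 1: (5, 1)  from 1·(4,1) + (1,0)
→ (5, 1).  Check: 5²=25, 24·1²=24, difference 1.

5 1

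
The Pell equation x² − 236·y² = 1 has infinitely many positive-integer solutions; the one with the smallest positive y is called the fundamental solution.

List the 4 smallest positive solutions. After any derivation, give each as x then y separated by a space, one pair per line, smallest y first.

d=236: √d = [15; 2,1,3,5,1,6,1,5,3,1,2,30] (ℓ=12, even), read p_11/q_11
step 0: (15, 1)  from 15·(1,0) + (0,1)
…
step 3: (169, 11)  from 3·(46,3) + (31,2)
…
step 10: (203535, 13249)  from 1·(154729,10072) + (48806,3177)
step 11: (561799, 36570)  from 2·(203535,13249) + (154729,10072)
→ (561799, 36570).  Check: 561799²=315618116401, 236·36570²=315618116400, difference 1.
n=2: (561799,36570)∘(561799,36570) = (561799·561799+236·36570·36570, 561799·36570+36570·561799) = (631236232801,41089978860)
n=3: (631236232801,41089978860)∘(561799,36570) = (561799·631236232801+236·36570·41089978860, 561799·41089978860+36570·631236232801) = (709255768702176199,46168618067101710)
n=4: (709255768702176199,46168618067101710)∘(561799,36570) = (561799·709255768702176199+236·36570·46168618067101710, 561799·46168618067101710+36570·709255768702176199) = (796918363201596536611201,51874966922918257173720)

561799 36570
631236232801 41089978860
709255768702176199 46168618067101710
796918363201596536611201 51874966922918257173720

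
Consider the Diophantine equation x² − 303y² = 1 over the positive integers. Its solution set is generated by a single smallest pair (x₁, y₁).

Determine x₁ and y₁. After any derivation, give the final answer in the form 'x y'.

2524 145

√303 = [17; 2,2,5,2,2,34, …], period ℓ=6 (even) → k=5
i=0: a=17 ⇒ p=17, q=1
i=1: a=2 ⇒ p=35, q=2
i=2: a=2 ⇒ p=87, q=5
i=3: a=5 ⇒ p=470, q=27
i=4: a=2 ⇒ p=1027, q=59
i=5: a=2 ⇒ p=2524, q=145
→ (2524, 145).  Check: 2524²=6370576, 303·145²=6370575, difference 1.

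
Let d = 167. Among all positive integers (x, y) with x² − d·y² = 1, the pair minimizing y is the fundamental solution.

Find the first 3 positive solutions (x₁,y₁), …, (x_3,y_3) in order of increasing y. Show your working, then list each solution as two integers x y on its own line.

168 13
56447 4368
18966024 1467635

d=167: √d = [12; 1,11,1,24] (ℓ=4, even), read p_3/q_3
step 0: (12, 1)  from 12·(1,0) + (0,1)
…
step 2: (155, 12)  from 11·(13,1) + (12,1)
step 3: (168, 13)  from 1·(155,12) + (13,1)
→ (168, 13).  Check: 168²=28224, 167·13²=28223, difference 1.
(x_2, y_2) = (168·168 + 167·13·13, 168·13 + 13·168) = (56447, 4368)
(x_3, y_3) = (168·56447 + 167·13·4368, 168·4368 + 13·56447) = (18966024, 1467635)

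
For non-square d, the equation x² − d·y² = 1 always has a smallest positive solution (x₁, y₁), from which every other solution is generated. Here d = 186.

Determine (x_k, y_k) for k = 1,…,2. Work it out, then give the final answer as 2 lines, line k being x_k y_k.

√186 = [13; 1,1,1,3,4,3,1,1,1,26, …], period ℓ=10 (even) → k=9
k=0  a_k=13  p_k/q_k = 13/1
k=1  a_k=1  p_k/q_k = 14/1
k=2  a_k=1  p_k/q_k = 27/2
k=3  a_k=1  p_k/q_k = 41/3
k=4  a_k=3  p_k/q_k = 150/11
k=5  a_k=4  p_k/q_k = 641/47
…
k=8  a_k=1  p_k/q_k = 4787/351
k=9  a_k=1  p_k/q_k = 7501/550
(x₁, y₁) = (7501, 550);  7501² − 186·550² = 1 ✓
(7501+550√186)^2 = 112530001 + 8251100√186

7501 550
112530001 8251100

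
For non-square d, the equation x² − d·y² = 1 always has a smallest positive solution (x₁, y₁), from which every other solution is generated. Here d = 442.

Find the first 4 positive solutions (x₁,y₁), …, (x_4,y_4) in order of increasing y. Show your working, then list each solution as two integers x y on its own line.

√442 → a₀=21, period (42); ℓ=1 odd so k=1
i=0: a=21 ⇒ p=21, q=1
i=1: a=42 ⇒ p=883, q=42
→ (883, 42).  Check: 883²=779689, 442·42²=779688, difference 1.
(883+42√442)^2 = 1559377 + 74172√442
(883+42√442)^3 = 2753858899 + 130987710√442
(883+42√442)^4 = 4863313256257 + 231324221688√442

883 42
1559377 74172
2753858899 130987710
4863313256257 231324221688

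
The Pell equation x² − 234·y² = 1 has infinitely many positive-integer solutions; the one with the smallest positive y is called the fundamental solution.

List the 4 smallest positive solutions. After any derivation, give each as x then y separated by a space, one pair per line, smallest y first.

5201 340
54100801 3536680
562756526801 36788545020
5853793337683201 382674441761360

d=234: √d = [15; 3,2,1,2,1,2,3,30] (ℓ=8, even), read p_7/q_7
i=0: a=15 ⇒ p=15, q=1
i=1: a=3 ⇒ p=46, q=3
i=2: a=2 ⇒ p=107, q=7
i=3: a=1 ⇒ p=153, q=10
i=4: a=2 ⇒ p=413, q=27
i=5: a=1 ⇒ p=566, q=37
i=6: a=2 ⇒ p=1545, q=101
i=7: a=3 ⇒ p=5201, q=340
fundamental: x₁=5201, y₁=340  (since 27050401 − 234·115600 = 1)
(5201+340√234)^2 = 54100801 + 3536680√234
(5201+340√234)^3 = 562756526801 + 36788545020√234
(5201+340√234)^4 = 5853793337683201 + 382674441761360√234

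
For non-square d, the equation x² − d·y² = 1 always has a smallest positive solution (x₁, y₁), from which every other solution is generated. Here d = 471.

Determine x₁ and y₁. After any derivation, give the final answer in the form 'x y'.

d=471: √d = [21; 1,2,2,1,3,…,2,1,42] (ℓ=14, even), read p_13/q_13
step 0: (21, 1)  from 21·(1,0) + (0,1)
step 1: (22, 1)  from 1·(21,1) + (1,0)
step 2: (65, 3)  from 2·(22,1) + (21,1)
…
step 4: (217, 10)  from 1·(152,7) + (65,3)
step 5: (803, 37)  from 3·(217,10) + (152,7)
…
step 7: (48809, 2249)  from 14·(3429,158) + (803,37)
step 8: (198665, 9154)  from 4·(48809,2249) + (3429,158)
…
step 11: (2331742, 107441)  from 2·(843469,38865) + (644804,29711)
step 12: (5506953, 253747)  from 2·(2331742,107441) + (843469,38865)
step 13: (7838695, 361188)  from 1·(5506953,253747) + (2331742,107441)
fundamental: x₁=7838695, y₁=361188  (since 61445139303025 − 471·130456771344 = 1)

7838695 361188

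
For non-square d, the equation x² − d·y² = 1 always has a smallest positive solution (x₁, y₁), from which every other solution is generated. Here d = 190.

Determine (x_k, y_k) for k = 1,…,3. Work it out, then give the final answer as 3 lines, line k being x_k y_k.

d=190: √d = [13; 1,3,1,1,1,…,3,1,26] (ℓ=14, even), read p_13/q_13
a_0=13:  p_0=13·1+0=13,  q_0=13·0+1=1
a_1=1:  p_1=1·13+1=14,  q_1=1·1+0=1
a_2=3:  p_2=3·14+13=55,  q_2=3·1+1=4
a_3=1:  p_3=1·55+14=69,  q_3=1·4+1=5
a_4=1:  p_4=1·69+55=124,  q_4=1·5+4=9
…
a_7=2:  p_7=2·510+193=1213,  q_7=2·37+14=88
a_8=2:  p_8=2·1213+510=2936,  q_8=2·88+37=213
a_9=1:  p_9=1·2936+1213=4149,  q_9=1·213+88=301
…
a_11=1:  p_11=1·7085+4149=11234,  q_11=1·514+301=815
a_12=3:  p_12=3·11234+7085=40787,  q_12=3·815+514=2959
a_13=1:  p_13=1·40787+11234=52021,  q_13=1·2959+815=3774
fundamental: x₁=52021, y₁=3774  (since 2706184441 − 190·14243076 = 1)
n=2: (52021,3774)∘(52021,3774) = (52021·52021+190·3774·3774, 52021·3774+3774·52021) = (5412368881,392654508)
n=3: (5412368881,392654508)∘(52021,3774) = (52021·5412368881+190·3774·392654508, 52021·392654508+3774·5412368881) = (563113683064981,40852560317562)

52021 3774
5412368881 392654508
563113683064981 40852560317562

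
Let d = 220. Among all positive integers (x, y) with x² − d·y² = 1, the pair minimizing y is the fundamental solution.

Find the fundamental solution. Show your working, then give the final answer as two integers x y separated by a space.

[14; 1,4,1,28] for √220; ℓ=4 ⇒ convergent index 3
step 0: (14, 1)  from 14·(1,0) + (0,1)
…
step 2: (74, 5)  from 4·(15,1) + (14,1)
step 3: (89, 6)  from 1·(74,5) + (15,1)
(x₁, y₁) = (89, 6);  89² − 220·6² = 1 ✓

89 6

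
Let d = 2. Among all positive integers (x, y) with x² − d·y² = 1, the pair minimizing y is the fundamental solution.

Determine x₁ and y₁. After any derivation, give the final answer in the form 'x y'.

√2 → a₀=1, period (2); ℓ=1 odd so k=1
k=0  a_k=1  p_k/q_k = 1/1
k=1  a_k=2  p_k/q_k = 3/2
fundamental: x₁=3, y₁=2  (since 9 − 2·4 = 1)

3 2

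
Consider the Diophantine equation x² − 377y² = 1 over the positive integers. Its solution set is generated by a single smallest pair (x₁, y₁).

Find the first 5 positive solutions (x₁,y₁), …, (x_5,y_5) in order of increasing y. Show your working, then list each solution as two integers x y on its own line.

√377 → a₀=19, period (2,2,2,38); ℓ=4 even so k=3
k=0  a_k=19  p_k/q_k = 19/1
…
k=2  a_k=2  p_k/q_k = 97/5
k=3  a_k=2  p_k/q_k = 233/12
(x₁, y₁) = (233, 12);  233² − 377·12² = 1 ✓
n=2: (233,12)∘(233,12) = (233·233+377·12·12, 233·12+12·233) = (108577,5592)
n=3: (108577,5592)∘(233,12) = (233·108577+377·12·5592, 233·5592+12·108577) = (50596649,2605860)
n=4: (50596649,2605860)∘(233,12) = (233·50596649+377·12·2605860, 233·2605860+12·50596649) = (23577929857,1214325168)
n=5: (23577929857,1214325168)∘(233,12) = (233·23577929857+377·12·1214325168, 233·1214325168+12·23577929857) = (10987264716713,565872922428)

233 12
108577 5592
50596649 2605860
23577929857 1214325168
10987264716713 565872922428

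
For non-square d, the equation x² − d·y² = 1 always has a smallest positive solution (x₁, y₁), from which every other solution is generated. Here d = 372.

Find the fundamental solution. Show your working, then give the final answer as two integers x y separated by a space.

12151 630

√372 → a₀=19, period (3,2,12,2,3,38); ℓ=6 even so k=5
i=0: a=19 ⇒ p=19, q=1
i=1: a=3 ⇒ p=58, q=3
i=2: a=2 ⇒ p=135, q=7
…
i=4: a=2 ⇒ p=3491, q=181
i=5: a=3 ⇒ p=12151, q=630
→ (12151, 630).  Check: 12151²=147646801, 372·630²=147646800, difference 1.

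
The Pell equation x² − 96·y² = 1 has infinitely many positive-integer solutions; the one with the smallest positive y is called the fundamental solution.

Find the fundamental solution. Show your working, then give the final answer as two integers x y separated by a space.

√96 = [9; 1,3,1,18, …], period ℓ=4 (even) → k=3
step 0: (9, 1)  from 9·(1,0) + (0,1)
step 1: (10, 1)  from 1·(9,1) + (1,0)
step 2: (39, 4)  from 3·(10,1) + (9,1)
step 3: (49, 5)  from 1·(39,4) + (10,1)
→ (49, 5).  Check: 49²=2401, 96·5²=2400, difference 1.

49 5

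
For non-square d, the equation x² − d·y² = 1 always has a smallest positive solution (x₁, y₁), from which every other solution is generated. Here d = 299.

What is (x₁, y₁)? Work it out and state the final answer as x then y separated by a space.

[17; 3,2,3,34] for √299; ℓ=4 ⇒ convergent index 3
step 0: (17, 1)  from 17·(1,0) + (0,1)
step 1: (52, 3)  from 3·(17,1) + (1,0)
step 2: (121, 7)  from 2·(52,3) + (17,1)
step 3: (415, 24)  from 3·(121,7) + (52,3)
fundamental: x₁=415, y₁=24  (since 172225 − 299·576 = 1)

415 24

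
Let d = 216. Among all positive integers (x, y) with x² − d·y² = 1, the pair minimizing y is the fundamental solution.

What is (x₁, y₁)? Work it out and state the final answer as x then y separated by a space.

d=216: √d = [14; 1,2,3,2,1,28] (ℓ=6, even), read p_5/q_5
a_0=14:  p_0=14·1+0=14,  q_0=14·0+1=1
…
a_3=3:  p_3=3·44+15=147,  q_3=3·3+1=10
a_4=2:  p_4=2·147+44=338,  q_4=2·10+3=23
a_5=1:  p_5=1·338+147=485,  q_5=1·23+10=33
fundamental: x₁=485, y₁=33  (since 235225 − 216·1089 = 1)

485 33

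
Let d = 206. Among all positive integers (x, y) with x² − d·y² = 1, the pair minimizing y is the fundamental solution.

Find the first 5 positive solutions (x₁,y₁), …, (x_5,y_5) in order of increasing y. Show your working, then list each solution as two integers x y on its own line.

59535 4148
7088832449 493902360
844067279642895 58808954001052
100503090979990675201 7002382152411359280
11966903042143422416540175 833773642828811595468548

d=206: √d = [14; 2,1,5,14,5,1,2,28] (ℓ=8, even), read p_7/q_7
k=0  a_k=14  p_k/q_k = 14/1
k=1  a_k=2  p_k/q_k = 29/2
…
k=4  a_k=14  p_k/q_k = 3459/241
…
k=6  a_k=1  p_k/q_k = 20998/1463
k=7  a_k=2  p_k/q_k = 59535/4148
(x₁, y₁) = (59535, 4148);  59535² − 206·4148² = 1 ✓
k=2:  x_2 = 59535·59535+206·4148·4148 = 7088832449,  y_2 = 59535·4148+4148·59535 = 493902360
k=3:  x_3 = 59535·7088832449+206·4148·493902360 = 844067279642895,  y_3 = 59535·493902360+4148·7088832449 = 58808954001052
k=4:  x_4 = 59535·844067279642895+206·4148·58808954001052 = 100503090979990675201,  y_4 = 59535·58808954001052+4148·844067279642895 = 7002382152411359280
k=5:  x_5 = 59535·100503090979990675201+206·4148·7002382152411359280 = 11966903042143422416540175,  y_5 = 59535·7002382152411359280+4148·100503090979990675201 = 833773642828811595468548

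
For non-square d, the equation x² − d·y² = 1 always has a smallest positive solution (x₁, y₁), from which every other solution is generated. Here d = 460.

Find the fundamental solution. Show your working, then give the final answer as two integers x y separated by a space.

√460 = [21; 2,4,3,1,2,10,2,1,3,4,2,42, …], period ℓ=12 (even) → k=11
step 0: (21, 1)  from 21·(1,0) + (0,1)
…
step 2: (193, 9)  from 4·(43,2) + (21,1)
…
step 4: (815, 38)  from 1·(622,29) + (193,9)
step 5: (2252, 105)  from 2·(815,38) + (622,29)
step 6: (23335, 1088)  from 10·(2252,105) + (815,38)
…
step 8: (72257, 3369)  from 1·(48922,2281) + (23335,1088)
…
step 10: (1135029, 52921)  from 4·(265693,12388) + (72257,3369)
step 11: (2535751, 118230)  from 2·(1135029,52921) + (265693,12388)
→ (2535751, 118230).  Check: 2535751²=6430033134001, 460·118230²=6430033134000, difference 1.

2535751 118230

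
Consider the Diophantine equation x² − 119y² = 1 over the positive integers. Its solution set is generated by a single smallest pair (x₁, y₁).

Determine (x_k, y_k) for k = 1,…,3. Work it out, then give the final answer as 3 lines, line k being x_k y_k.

120 11
28799 2640
6911640 633589

[10; 1,9,1,20] for √119; ℓ=4 ⇒ convergent index 3
a_0=10:  p_0=10·1+0=10,  q_0=10·0+1=1
…
a_2=9:  p_2=9·11+10=109,  q_2=9·1+1=10
a_3=1:  p_3=1·109+11=120,  q_3=1·10+1=11
fundamental: x₁=120, y₁=11  (since 14400 − 119·121 = 1)
(x_2, y_2) = (120·120 + 119·11·11, 120·11 + 11·120) = (28799, 2640)
(x_3, y_3) = (120·28799 + 119·11·2640, 120·2640 + 11·28799) = (6911640, 633589)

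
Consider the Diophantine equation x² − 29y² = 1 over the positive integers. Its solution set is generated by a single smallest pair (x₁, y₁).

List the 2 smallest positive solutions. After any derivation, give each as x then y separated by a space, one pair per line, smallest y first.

[5; 2,1,1,2,10] for √29; ℓ=5 ⇒ convergent index 9
k=0  a_k=5  p_k/q_k = 5/1
…
k=5  a_k=10  p_k/q_k = 727/135
k=6  a_k=2  p_k/q_k = 1524/283
k=7  a_k=1  p_k/q_k = 2251/418
k=8  a_k=1  p_k/q_k = 3775/701
k=9  a_k=2  p_k/q_k = 9801/1820
(x₁, y₁) = (9801, 1820);  9801² − 29·1820² = 1 ✓
(9801+1820√29)^2 = 192119201 + 35675640√29

9801 1820
192119201 35675640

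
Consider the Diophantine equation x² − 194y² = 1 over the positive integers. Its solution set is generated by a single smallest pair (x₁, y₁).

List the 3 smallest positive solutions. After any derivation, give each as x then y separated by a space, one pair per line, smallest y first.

√194 = [13; 1,12,1,26, …], period ℓ=4 (even) → k=3
a_0=13:  p_0=13·1+0=13,  q_0=13·0+1=1
a_1=1:  p_1=1·13+1=14,  q_1=1·1+0=1
a_2=12:  p_2=12·14+13=181,  q_2=12·1+1=13
a_3=1:  p_3=1·181+14=195,  q_3=1·13+1=14
→ (195, 14).  Check: 195²=38025, 194·14²=38024, difference 1.
(x_2, y_2) = (195·195 + 194·14·14, 195·14 + 14·195) = (76049, 5460)
(x_3, y_3) = (195·76049 + 194·14·5460, 195·5460 + 14·76049) = (29658915, 2129386)

195 14
76049 5460
29658915 2129386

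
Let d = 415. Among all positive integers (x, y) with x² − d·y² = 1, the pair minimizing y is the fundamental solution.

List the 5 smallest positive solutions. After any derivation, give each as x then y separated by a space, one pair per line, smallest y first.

[20; 2,1,2,4,6,…,1,2,40] for √415; ℓ=16 ⇒ convergent index 15
a_0=20:  p_0=20·1+0=20,  q_0=20·0+1=1
…
a_3=2:  p_3=2·61+41=163,  q_3=2·3+2=8
…
a_8=3:  p_8=3·9595+5154=33939,  q_8=3·471+253=1666
a_9=1:  p_9=1·33939+9595=43534,  q_9=1·1666+471=2137
a_10=1:  p_10=1·43534+33939=77473,  q_10=1·2137+1666=3803
a_11=6:  p_11=6·77473+43534=508372,  q_11=6·3803+2137=24955
…
a_14=1:  p_14=1·4730294+2110961=6841255,  q_14=1·232201+103623=335824
a_15=2:  p_15=2·6841255+4730294=18412804,  q_15=2·335824+232201=903849
fundamental: x₁=18412804, y₁=903849  (since 339031351142416 − 415·816943014801 = 1)
k=2:  x_2 = 18412804·18412804+415·903849·903849 = 678062702284831,  y_2 = 18412804·903849+903849·18412804 = 33284788965192
k=3:  x_3 = 18412804·678062702284831+415·903849·33284788965192 = 24970071273761872339444,  y_3 = 18412804·33284788965192+903849·678062702284831 = 1225732590794885332887
k=4:  x_4 = 18412804·24970071273761872339444+415·903849·1225732590794885332887 = 919538056459614718055705397121,  y_4 = 18412804·1225732590794885332887+903849·24970071273761872339444 = 45138347901436822389057205104
k=5:  x_5 = 18412804·919538056459614718055705397121+415·903849·45138347901436822389057205104 = 33862548008263614468078655355989935124,  y_5 = 18412804·45138347901436822389057205104+903849·919538056459614718055705397121 = 1662247105585933832332453329850170345

18412804 903849
678062702284831 33284788965192
24970071273761872339444 1225732590794885332887
919538056459614718055705397121 45138347901436822389057205104
33862548008263614468078655355989935124 1662247105585933832332453329850170345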